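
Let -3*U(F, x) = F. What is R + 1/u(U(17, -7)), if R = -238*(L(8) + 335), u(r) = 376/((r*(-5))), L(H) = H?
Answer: -92083067/1128 ≈ -81634.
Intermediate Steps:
U(F, x) = -F/3
u(r) = -376/(5*r) (u(r) = 376/((-5*r)) = 376*(-1/(5*r)) = -376/(5*r))
R = -81634 (R = -238*(8 + 335) = -238*343 = -81634)
R + 1/u(U(17, -7)) = -81634 + 1/(-376/(5*((-⅓*17)))) = -81634 + 1/(-376/(5*(-17/3))) = -81634 + 1/(-376/5*(-3/17)) = -81634 + 1/(1128/85) = -81634 + 85/1128 = -92083067/1128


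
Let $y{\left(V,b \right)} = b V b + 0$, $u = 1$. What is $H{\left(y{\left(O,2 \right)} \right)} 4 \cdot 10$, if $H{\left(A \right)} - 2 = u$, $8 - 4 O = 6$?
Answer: $120$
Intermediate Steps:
$O = \frac{1}{2}$ ($O = 2 - \frac{3}{2} = \frac{1}{2} \approx 0.5$)
$y{\left(V,b \right)} = V b^{2}$ ($y{\left(V,b \right)} = V b b + 0 = V b^{2} + 0 = V b^{2}$)
$H{\left(A \right)} = 3$ ($H{\left(A \right)} = 2 + 1 = 3$)
$H{\left(y{\left(O,2 \right)} \right)} 4 \cdot 10 = 3 \cdot 4 \cdot 10 = 12 \cdot 10 = 120$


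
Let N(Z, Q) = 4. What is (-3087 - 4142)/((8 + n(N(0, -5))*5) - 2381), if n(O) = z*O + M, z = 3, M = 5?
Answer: 7229/2288 ≈ 3.1595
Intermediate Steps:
n(O) = 5 + 3*O (n(O) = 3*O + 5 = 5 + 3*O)
(-3087 - 4142)/((8 + n(N(0, -5))*5) - 2381) = (-3087 - 4142)/((8 + (5 + 3*4)*5) - 2381) = -7229/((8 + (5 + 12)*5) - 2381) = -7229/((8 + 17*5) - 2381) = -7229/((8 + 85) - 2381) = -7229/(93 - 2381) = -7229/(-2288) = -7229*(-1/2288) = 7229/2288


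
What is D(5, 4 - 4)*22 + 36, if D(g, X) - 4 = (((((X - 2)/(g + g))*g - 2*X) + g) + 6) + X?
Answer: 344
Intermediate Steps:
D(g, X) = 9 + g - X/2 (D(g, X) = 4 + ((((((X - 2)/(g + g))*g - 2*X) + g) + 6) + X) = 4 + ((((((-2 + X)/((2*g)))*g - 2*X) + g) + 6) + X) = 4 + ((((((-2 + X)*(1/(2*g)))*g - 2*X) + g) + 6) + X) = 4 + ((((((-2 + X)/(2*g))*g - 2*X) + g) + 6) + X) = 4 + (((((-1 + X/2) - 2*X) + g) + 6) + X) = 4 + ((((-1 - 3*X/2) + g) + 6) + X) = 4 + (((-1 + g - 3*X/2) + 6) + X) = 4 + ((5 + g - 3*X/2) + X) = 4 + (5 + g - X/2) = 9 + g - X/2)
D(5, 4 - 4)*22 + 36 = (9 + 5 - (4 - 4)/2)*22 + 36 = (9 + 5 - 1/2*0)*22 + 36 = (9 + 5 + 0)*22 + 36 = 14*22 + 36 = 308 + 36 = 344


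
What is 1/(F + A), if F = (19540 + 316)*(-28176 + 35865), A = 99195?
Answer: 1/152771979 ≈ 6.5457e-9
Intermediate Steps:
F = 152672784 (F = 19856*7689 = 152672784)
1/(F + A) = 1/(152672784 + 99195) = 1/152771979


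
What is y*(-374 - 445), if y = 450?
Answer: -368550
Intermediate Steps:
y*(-374 - 445) = 450*(-374 - 445) = 450*(-819) = -368550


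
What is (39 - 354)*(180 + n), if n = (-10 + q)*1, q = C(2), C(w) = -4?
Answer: -52290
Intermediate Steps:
q = -4
n = -14 (n = (-10 - 4)*1 = -14*1 = -14)
(39 - 354)*(180 + n) = (39 - 354)*(180 - 14) = -315*166 = -52290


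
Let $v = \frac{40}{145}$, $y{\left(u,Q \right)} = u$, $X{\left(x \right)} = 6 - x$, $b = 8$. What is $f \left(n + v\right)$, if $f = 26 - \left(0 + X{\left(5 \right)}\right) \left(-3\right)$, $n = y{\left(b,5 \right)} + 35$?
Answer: $1255$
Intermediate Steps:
$v = \frac{8}{29}$ ($v = 40 \cdot \frac{1}{145} = \frac{8}{29} \approx 0.27586$)
$n = 43$ ($n = 8 + 35 = 43$)
$f = 29$ ($f = 26 - \left(0 + \left(6 - 5\right)\right) \left(-3\right) = 26 - \left(0 + 1\right) \left(-3\right) = 26 - 1 \left(-3\right) = 26 - -3 = 26 + 3 = 29$)
$f \left(n + v\right) = 29 \left(43 + \frac{8}{29}\right) = 29 \cdot \frac{1255}{29} = 1255$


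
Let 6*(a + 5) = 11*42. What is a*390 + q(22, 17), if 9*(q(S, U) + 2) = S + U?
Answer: 84247/3 ≈ 28082.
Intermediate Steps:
a = 72 (a = -5 + (11*42)/6 = -5 + (1/6)*462 = -5 + 77 = 72)
q(S, U) = -2 + S/9 + U/9 (q(S, U) = -2 + (S + U)/9 = -2 + (S/9 + U/9) = -2 + S/9 + U/9)
a*390 + q(22, 17) = 72*390 + (-2 + (1/9)*22 + (1/9)*17) = 28080 + (-2 + 22/9 + 17/9) = 28080 + 7/3 = 84247/3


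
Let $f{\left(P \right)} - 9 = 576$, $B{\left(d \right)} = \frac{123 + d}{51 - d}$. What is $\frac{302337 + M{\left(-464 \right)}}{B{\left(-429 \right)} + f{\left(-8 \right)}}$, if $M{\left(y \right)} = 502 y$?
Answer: $\frac{5552720}{46749} \approx 118.78$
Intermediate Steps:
$B{\left(d \right)} = \frac{123 + d}{51 - d}$
$f{\left(P \right)} = 585$ ($f{\left(P \right)} = 9 + 576 = 585$)
$\frac{302337 + M{\left(-464 \right)}}{B{\left(-429 \right)} + f{\left(-8 \right)}} = \frac{302337 + 502 \left(-464\right)}{\frac{-123 - -429}{-51 - 429} + 585} = \frac{302337 - 232928}{\frac{-123 + 429}{-480} + 585} = \frac{69409}{\left(- \frac{1}{480}\right) 306 + 585} = \frac{69409}{- \frac{51}{80} + 585} = \frac{69409}{\frac{46749}{80}} = 69409 \cdot \frac{80}{46749} = \frac{5552720}{46749}$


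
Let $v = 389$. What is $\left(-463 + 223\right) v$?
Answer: $-93360$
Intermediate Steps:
$\left(-463 + 223\right) v = \left(-463 + 223\right) 389 = \left(-240\right) 389 = -93360$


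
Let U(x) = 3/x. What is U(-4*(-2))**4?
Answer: 81/4096 ≈ 0.019775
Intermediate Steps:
U(-4*(-2))**4 = (3/((-4*(-2))))**4 = (3/8)**4 = 81/4096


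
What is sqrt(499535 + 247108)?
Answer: sqrt(746643) ≈ 864.08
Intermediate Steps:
sqrt(499535 + 247108) = sqrt(746643)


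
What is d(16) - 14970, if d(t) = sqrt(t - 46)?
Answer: -14970 + I*sqrt(30) ≈ -14970.0 + 5.4772*I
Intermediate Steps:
d(t) = sqrt(-46 + t)
d(16) - 14970 = sqrt(-46 + 16) - 14970 = sqrt(-30) - 14970 = I*sqrt(30) - 14970 = -14970 + I*sqrt(30)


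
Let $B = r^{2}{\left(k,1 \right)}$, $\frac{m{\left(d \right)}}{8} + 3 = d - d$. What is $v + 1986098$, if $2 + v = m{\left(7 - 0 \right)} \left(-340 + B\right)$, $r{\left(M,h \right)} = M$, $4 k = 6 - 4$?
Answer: $1994250$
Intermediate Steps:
$k = \frac{1}{2}$ ($k = \frac{6 - 4}{4} = \frac{1}{4} \cdot 2 = \frac{1}{2} \approx 0.5$)
$m{\left(d \right)} = -24$ ($m{\left(d \right)} = -24 + 8 \left(d - d\right) = -24 + 8 \cdot 0 = -24 + 0 = -24$)
$B = \frac{1}{4}$ ($B = \left(\frac{1}{2}\right)^{2} = \frac{1}{4} \approx 0.25$)
$v = 8152$ ($v = -2 - 24 \left(-340 + \frac{1}{4}\right) = -2 - -8154 = -2 + 8154 = 8152$)
$v + 1986098 = 8152 + 1986098 = 1994250$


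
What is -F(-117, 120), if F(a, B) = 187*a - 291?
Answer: 22170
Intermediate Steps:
F(a, B) = -291 + 187*a
-F(-117, 120) = -(-291 + 187*(-117)) = -(-291 - 21879) = -1*(-22170) = 22170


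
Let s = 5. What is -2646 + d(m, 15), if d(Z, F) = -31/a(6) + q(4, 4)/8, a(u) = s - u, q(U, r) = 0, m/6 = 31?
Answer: -2615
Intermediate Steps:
m = 186 (m = 6*31 = 186)
a(u) = 5 - u
d(Z, F) = 31 (d(Z, F) = -31/(5 - 1*6) + 0/8 = -31/(5 - 6) + 0*(⅛) = -31/(-1) + 0 = -31*(-1) + 0 = 31 + 0 = 31)
-2646 + d(m, 15) = -2646 + 31 = -2615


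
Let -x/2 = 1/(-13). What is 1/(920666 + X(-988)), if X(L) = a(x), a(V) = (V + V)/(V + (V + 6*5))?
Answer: 197/181371204 ≈ 1.0862e-6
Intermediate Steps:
x = 2/13 (x = -2/(-13) = -2*(-1/13) = 2/13 ≈ 0.15385)
a(V) = 2*V/(30 + 2*V) (a(V) = (2*V)/(V + (V + 30)) = (2*V)/(V + (30 + V)) = (2*V)/(30 + 2*V) = 2*V/(30 + 2*V))
X(L) = 2/197 (X(L) = 2/(13*(15 + 2/13)) = 2/(13*(197/13)) = (2/13)*(13/197) = 2/197)
1/(920666 + X(-988)) = 1/(920666 + 2/197) = 1/(181371204/197) = 197/181371204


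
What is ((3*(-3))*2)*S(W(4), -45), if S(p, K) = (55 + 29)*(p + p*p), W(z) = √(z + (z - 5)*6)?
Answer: 3024 - 1512*I*√2 ≈ 3024.0 - 2138.3*I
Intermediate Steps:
W(z) = √(-30 + 7*z) (W(z) = √(z + (-5 + z)*6) = √(z + (-30 + 6*z)) = √(-30 + 7*z))
S(p, K) = 84*p + 84*p² (S(p, K) = 84*(p + p²) = 84*p + 84*p²)
((3*(-3))*2)*S(W(4), -45) = ((3*(-3))*2)*(84*√(-30 + 7*4)*(1 + √(-30 + 7*4))) = (-9*2)*(84*√(-30 + 28)*(1 + √(-30 + 28))) = -1512*√(-2)*(1 + √(-2)) = -1512*I*√2*(1 + I*√2)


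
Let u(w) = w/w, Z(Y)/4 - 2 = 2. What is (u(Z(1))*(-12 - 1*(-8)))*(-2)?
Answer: 8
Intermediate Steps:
Z(Y) = 16 (Z(Y) = 8 + 4*2 = 8 + 8 = 16)
u(w) = 1
(u(Z(1))*(-12 - 1*(-8)))*(-2) = (1*(-12 - 1*(-8)))*(-2) = (1*(-12 + 8))*(-2) = (1*(-4))*(-2) = -4*(-2) = 8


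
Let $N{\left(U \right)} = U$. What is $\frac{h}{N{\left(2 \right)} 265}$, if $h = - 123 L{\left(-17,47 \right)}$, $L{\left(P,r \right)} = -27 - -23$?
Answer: $\frac{246}{265} \approx 0.9283$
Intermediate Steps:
$L{\left(P,r \right)} = -4$ ($L{\left(P,r \right)} = -27 + 23 = -4$)
$h = 492$ ($h = \left(-123\right) \left(-4\right) = 492$)
$\frac{h}{N{\left(2 \right)} 265} = \frac{492}{2 \cdot 265} = \frac{492}{530} = 492 \cdot \frac{1}{530} = \frac{246}{265}$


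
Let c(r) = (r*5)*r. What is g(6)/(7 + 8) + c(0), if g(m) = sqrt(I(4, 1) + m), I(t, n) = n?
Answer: sqrt(7)/15 ≈ 0.17638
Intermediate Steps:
c(r) = 5*r**2 (c(r) = (5*r)*r = 5*r**2)
g(m) = sqrt(1 + m)
g(6)/(7 + 8) + c(0) = sqrt(1 + 6)/(7 + 8) + 5*0**2 = sqrt(7)/15 + 5*0 = sqrt(7)/15 + 0 = sqrt(7)/15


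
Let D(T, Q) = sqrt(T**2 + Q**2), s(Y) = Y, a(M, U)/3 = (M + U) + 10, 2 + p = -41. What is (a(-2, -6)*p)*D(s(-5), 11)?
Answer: -258*sqrt(146) ≈ -3117.4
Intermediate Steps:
p = -43 (p = -2 - 41 = -43)
a(M, U) = 30 + 3*M + 3*U (a(M, U) = 3*((M + U) + 10) = 3*(10 + M + U) = 30 + 3*M + 3*U)
D(T, Q) = sqrt(Q**2 + T**2)
(a(-2, -6)*p)*D(s(-5), 11) = ((30 + 3*(-2) + 3*(-6))*(-43))*sqrt(11**2 + (-5)**2) = ((30 - 6 - 18)*(-43))*sqrt(121 + 25) = (6*(-43))*sqrt(146) = -258*sqrt(146)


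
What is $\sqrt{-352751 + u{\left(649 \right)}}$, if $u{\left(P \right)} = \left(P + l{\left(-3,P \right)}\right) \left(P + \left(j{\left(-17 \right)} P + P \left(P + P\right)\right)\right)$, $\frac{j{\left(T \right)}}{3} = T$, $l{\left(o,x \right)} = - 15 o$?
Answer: $\sqrt{561753937} \approx 23701.0$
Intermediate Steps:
$j{\left(T \right)} = 3 T$
$u{\left(P \right)} = \left(45 + P\right) \left(- 50 P + 2 P^{2}\right)$ ($u{\left(P \right)} = \left(P - -45\right) \left(P + \left(3 \left(-17\right) P + P \left(P + P\right)\right)\right) = \left(P + 45\right) \left(P + \left(- 51 P + P 2 P\right)\right) = \left(45 + P\right) \left(P + \left(- 51 P + 2 P^{2}\right)\right) = \left(45 + P\right) \left(- 50 P + 2 P^{2}\right)$)
$\sqrt{-352751 + u{\left(649 \right)}} = \sqrt{-352751 + 2 \cdot 649 \left(-1125 + 649^{2} + 20 \cdot 649\right)} = \sqrt{-352751 + 2 \cdot 649 \left(-1125 + 421201 + 12980\right)} = \sqrt{-352751 + 2 \cdot 649 \cdot 433056} = \sqrt{-352751 + 562106688} = \sqrt{561753937}$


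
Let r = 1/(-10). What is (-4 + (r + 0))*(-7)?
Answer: 287/10 ≈ 28.700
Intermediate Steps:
r = -⅒ ≈ -0.10000
(-4 + (r + 0))*(-7) = (-4 + (-⅒ + 0))*(-7) = (-4 - ⅒)*(-7) = -41/10*(-7) = 287/10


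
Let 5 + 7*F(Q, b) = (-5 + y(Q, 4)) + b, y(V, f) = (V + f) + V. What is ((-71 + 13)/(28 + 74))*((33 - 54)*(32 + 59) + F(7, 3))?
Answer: 387614/357 ≈ 1085.8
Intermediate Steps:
y(V, f) = f + 2*V
F(Q, b) = -6/7 + b/7 + 2*Q/7 (F(Q, b) = -5/7 + ((-5 + (4 + 2*Q)) + b)/7 = -5/7 + ((-1 + 2*Q) + b)/7 = -5/7 + (-1 + b + 2*Q)/7 = -5/7 + (-⅐ + b/7 + 2*Q/7) = -6/7 + b/7 + 2*Q/7)
((-71 + 13)/(28 + 74))*((33 - 54)*(32 + 59) + F(7, 3)) = ((-71 + 13)/(28 + 74))*((33 - 54)*(32 + 59) + (-6/7 + (⅐)*3 + (2/7)*7)) = (-58/102)*(-21*91 + (-6/7 + 3/7 + 2)) = (-58*1/102)*(-1911 + 11/7) = -29/51*(-13366/7) = 387614/357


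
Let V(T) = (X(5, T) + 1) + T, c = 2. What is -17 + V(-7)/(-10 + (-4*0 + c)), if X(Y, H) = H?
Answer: -123/8 ≈ -15.375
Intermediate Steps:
V(T) = 1 + 2*T (V(T) = (T + 1) + T = (1 + T) + T = 1 + 2*T)
-17 + V(-7)/(-10 + (-4*0 + c)) = -17 + (1 + 2*(-7))/(-10 + (-4*0 + 2)) = -17 + (1 - 14)/(-10 + (0 + 2)) = -17 - 13/(-10 + 2) = -17 - 13/(-8) = -17 - 13*(-⅛) = -17 + 13/8 = -123/8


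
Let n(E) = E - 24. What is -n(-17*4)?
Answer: 92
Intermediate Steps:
n(E) = -24 + E
-n(-17*4) = -(-24 - 17*4) = -(-24 - 68) = -1*(-92) = 92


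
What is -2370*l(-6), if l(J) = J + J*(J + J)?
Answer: -156420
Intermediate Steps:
l(J) = J + 2*J² (l(J) = J + J*(2*J) = J + 2*J²)
-2370*l(-6) = -(-14220)*(1 + 2*(-6)) = -(-14220)*(1 - 12) = -(-14220)*(-11) = -2370*66 = -156420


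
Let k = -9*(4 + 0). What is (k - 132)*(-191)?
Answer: 32088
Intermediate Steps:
k = -36 (k = -9*4 = -36)
(k - 132)*(-191) = (-36 - 132)*(-191) = -168*(-191) = 32088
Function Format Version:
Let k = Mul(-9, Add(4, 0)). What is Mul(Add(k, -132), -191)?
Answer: 32088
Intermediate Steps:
k = -36 (k = Mul(-9, 4) = -36)
Mul(Add(k, -132), -191) = Mul(Add(-36, -132), -191) = Mul(-168, -191) = 32088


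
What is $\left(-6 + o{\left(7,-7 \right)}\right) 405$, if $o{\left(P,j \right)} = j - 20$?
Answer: $-13365$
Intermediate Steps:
$o{\left(P,j \right)} = -20 + j$
$\left(-6 + o{\left(7,-7 \right)}\right) 405 = \left(-6 - 27\right) 405 = \left(-33\right) 405 = -13365$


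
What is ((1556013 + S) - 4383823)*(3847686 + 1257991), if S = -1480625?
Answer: -21997477485495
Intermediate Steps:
((1556013 + S) - 4383823)*(3847686 + 1257991) = ((1556013 - 1480625) - 4383823)*(3847686 + 1257991) = (75388 - 4383823)*5105677 = -4308435*5105677 = -21997477485495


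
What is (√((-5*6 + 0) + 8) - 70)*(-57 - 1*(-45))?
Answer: 840 - 12*I*√22 ≈ 840.0 - 56.285*I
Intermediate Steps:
(√((-5*6 + 0) + 8) - 70)*(-57 - 1*(-45)) = (√((-30 + 0) + 8) - 70)*(-57 + 45) = (√(-30 + 8) - 70)*(-12) = (√(-22) - 70)*(-12) = (I*√22 - 70)*(-12) = (-70 + I*√22)*(-12) = 840 - 12*I*√22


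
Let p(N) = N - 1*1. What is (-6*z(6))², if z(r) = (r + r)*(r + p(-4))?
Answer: 5184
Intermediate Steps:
p(N) = -1 + N (p(N) = N - 1 = -1 + N)
z(r) = 2*r*(-5 + r) (z(r) = (r + r)*(r + (-1 - 4)) = (2*r)*(r - 5) = (2*r)*(-5 + r) = 2*r*(-5 + r))
(-6*z(6))² = (-12*6*(-5 + 6))² = (-12*6)² = (-6*12)² = (-72)² = 5184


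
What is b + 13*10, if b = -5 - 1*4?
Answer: 121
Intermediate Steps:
b = -9 (b = -5 - 4 = -9)
b + 13*10 = -9 + 13*10 = -9 + 130 = 121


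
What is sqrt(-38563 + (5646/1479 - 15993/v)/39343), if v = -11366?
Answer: I*sqrt(1874195533657114767371624154)/220456061234 ≈ 196.37*I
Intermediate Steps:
sqrt(-38563 + (5646/1479 - 15993/v)/39343) = sqrt(-38563 + (5646/1479 - 15993/(-11366))/39343) = sqrt(-38563 + (5646*(1/1479) - 15993*(-1/11366))*(1/39343)) = sqrt(-38563 + (1882/493 + 15993/11366)*(1/39343)) = sqrt(-38563 + (29275361/5603438)*(1/39343)) = sqrt(-38563 + 29275361/220456061234) = sqrt(-8501447060091381/220456061234) = I*sqrt(1874195533657114767371624154)/220456061234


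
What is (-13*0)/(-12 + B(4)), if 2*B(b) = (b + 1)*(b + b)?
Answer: 0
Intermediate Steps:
B(b) = b*(1 + b) (B(b) = ((b + 1)*(b + b))/2 = ((1 + b)*(2*b))/2 = (2*b*(1 + b))/2 = b*(1 + b))
(-13*0)/(-12 + B(4)) = (-13*0)/(-12 + 4*(1 + 4)) = 0/(-12 + 4*5) = 0/(-12 + 20) = 0/8 = 0*(⅛) = 0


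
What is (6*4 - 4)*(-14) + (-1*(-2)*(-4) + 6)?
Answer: -282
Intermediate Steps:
(6*4 - 4)*(-14) + (-1*(-2)*(-4) + 6) = (24 - 4)*(-14) + (2*(-4) + 6) = 20*(-14) + (-8 + 6) = -280 - 2 = -282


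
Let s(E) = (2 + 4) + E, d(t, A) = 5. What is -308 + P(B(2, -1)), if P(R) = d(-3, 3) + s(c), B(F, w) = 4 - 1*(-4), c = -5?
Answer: -302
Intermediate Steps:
s(E) = 6 + E
B(F, w) = 8 (B(F, w) = 4 + 4 = 8)
P(R) = 6 (P(R) = 5 + (6 - 5) = 5 + 1 = 6)
-308 + P(B(2, -1)) = -308 + 6 = -302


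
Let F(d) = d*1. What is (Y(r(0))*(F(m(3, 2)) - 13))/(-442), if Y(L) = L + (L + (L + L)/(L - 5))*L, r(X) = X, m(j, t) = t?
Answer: 0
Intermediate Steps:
F(d) = d
Y(L) = L + L*(L + 2*L/(-5 + L)) (Y(L) = L + (L + (2*L)/(-5 + L))*L = L + (L + 2*L/(-5 + L))*L = L + L*(L + 2*L/(-5 + L)))
(Y(r(0))*(F(m(3, 2)) - 13))/(-442) = ((0*(-5 + 0**2 - 2*0)/(-5 + 0))*(2 - 13))/(-442) = ((0*(-5 + 0 + 0)/(-5))*(-11))*(-1/442) = ((0*(-1/5)*(-5))*(-11))*(-1/442) = (0*(-11))*(-1/442) = 0*(-1/442) = 0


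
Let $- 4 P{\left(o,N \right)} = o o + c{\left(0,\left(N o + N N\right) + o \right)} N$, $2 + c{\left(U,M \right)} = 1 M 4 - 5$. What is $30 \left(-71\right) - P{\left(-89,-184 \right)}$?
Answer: $- \frac{36904559}{4} \approx -9.2261 \cdot 10^{6}$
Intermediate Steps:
$c{\left(U,M \right)} = -7 + 4 M$ ($c{\left(U,M \right)} = -2 + \left(1 M 4 - 5\right) = -2 + \left(1 \cdot 4 M - 5\right) = -2 + \left(4 M - 5\right) = -2 + \left(-5 + 4 M\right) = -7 + 4 M$)
$P{\left(o,N \right)} = - \frac{o^{2}}{4} - \frac{N \left(-7 + 4 o + 4 N^{2} + 4 N o\right)}{4}$ ($P{\left(o,N \right)} = - \frac{o o + \left(-7 + 4 \left(\left(N o + N N\right) + o\right)\right) N}{4} = - \frac{o^{2} + \left(-7 + 4 \left(\left(N o + N^{2}\right) + o\right)\right) N}{4} = - \frac{o^{2} + \left(-7 + 4 \left(\left(N^{2} + N o\right) + o\right)\right) N}{4} = - \frac{o^{2} + \left(-7 + 4 \left(o + N^{2} + N o\right)\right) N}{4} = - \frac{o^{2} + \left(-7 + \left(4 o + 4 N^{2} + 4 N o\right)\right) N}{4} = - \frac{o^{2} + \left(-7 + 4 o + 4 N^{2} + 4 N o\right) N}{4} = - \frac{o^{2} + N \left(-7 + 4 o + 4 N^{2} + 4 N o\right)}{4} = - \frac{o^{2}}{4} - \frac{N \left(-7 + 4 o + 4 N^{2} + 4 N o\right)}{4}$)
$30 \left(-71\right) - P{\left(-89,-184 \right)} = 30 \left(-71\right) - \left(- \left(-184\right)^{3} - \frac{\left(-89\right)^{2}}{4} + \frac{7}{4} \left(-184\right) - \left(-184\right) \left(-89\right) - - 89 \left(-184\right)^{2}\right) = -2130 - \left(\left(-1\right) \left(-6229504\right) - \frac{7921}{4} - 322 - 16376 - \left(-89\right) 33856\right) = -2130 - \left(6229504 - \frac{7921}{4} - 322 - 16376 + 3013184\right) = -2130 - \frac{36896039}{4} = - \frac{36904559}{4}$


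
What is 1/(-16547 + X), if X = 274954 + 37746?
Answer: 1/296153 ≈ 3.3766e-6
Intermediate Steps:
X = 312700
1/(-16547 + X) = 1/(-16547 + 312700) = 1/296153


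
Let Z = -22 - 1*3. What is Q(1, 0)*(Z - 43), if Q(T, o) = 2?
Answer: -136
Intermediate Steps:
Z = -25 (Z = -22 - 3 = -25)
Q(1, 0)*(Z - 43) = 2*(-25 - 43) = 2*(-68) = -136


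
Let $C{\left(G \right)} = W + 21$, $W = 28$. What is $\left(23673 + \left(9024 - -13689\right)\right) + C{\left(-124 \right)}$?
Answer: $46435$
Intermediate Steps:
$C{\left(G \right)} = 49$ ($C{\left(G \right)} = 28 + 21 = 49$)
$\left(23673 + \left(9024 - -13689\right)\right) + C{\left(-124 \right)} = \left(23673 + \left(9024 - -13689\right)\right) + 49 = \left(23673 + \left(9024 + 13689\right)\right) + 49 = \left(23673 + 22713\right) + 49 = 46386 + 49 = 46435$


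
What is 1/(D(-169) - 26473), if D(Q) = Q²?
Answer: 1/2088 ≈ 0.00047893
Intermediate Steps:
1/(D(-169) - 26473) = 1/((-169)² - 26473) = 1/(28561 - 26473) = 1/2088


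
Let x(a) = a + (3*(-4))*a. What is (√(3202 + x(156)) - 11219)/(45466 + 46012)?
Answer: -13/106 + √1486/91478 ≈ -0.12222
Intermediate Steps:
x(a) = -11*a (x(a) = a - 12*a = -11*a)
(√(3202 + x(156)) - 11219)/(45466 + 46012) = (√(3202 - 11*156) - 11219)/(45466 + 46012) = (√(3202 - 1716) - 11219)/91478 = (√1486 - 11219)*(1/91478) = (-11219 + √1486)*(1/91478) = -13/106 + √1486/91478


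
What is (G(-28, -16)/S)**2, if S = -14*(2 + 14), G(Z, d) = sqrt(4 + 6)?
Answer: 5/25088 ≈ 0.00019930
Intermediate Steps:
G(Z, d) = sqrt(10)
S = -224 (S = -14*16 = -224)
(G(-28, -16)/S)**2 = (sqrt(10)/(-224))**2 = (sqrt(10)*(-1/224))**2 = (-sqrt(10)/224)**2 = 5/25088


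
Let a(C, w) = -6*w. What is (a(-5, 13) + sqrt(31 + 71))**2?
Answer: (78 - sqrt(102))**2 ≈ 4610.5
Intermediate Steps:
(a(-5, 13) + sqrt(31 + 71))**2 = (-6*13 + sqrt(31 + 71))**2 = (-78 + sqrt(102))**2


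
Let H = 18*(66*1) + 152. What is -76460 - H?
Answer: -77800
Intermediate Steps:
H = 1340 (H = 18*66 + 152 = 1188 + 152 = 1340)
-76460 - H = -76460 - 1*1340 = -76460 - 1340 = -77800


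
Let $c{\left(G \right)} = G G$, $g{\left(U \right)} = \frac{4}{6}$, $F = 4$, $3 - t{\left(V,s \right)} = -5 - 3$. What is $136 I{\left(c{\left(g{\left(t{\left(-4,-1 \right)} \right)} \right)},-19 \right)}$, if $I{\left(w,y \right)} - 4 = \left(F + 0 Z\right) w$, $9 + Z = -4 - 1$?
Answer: $\frac{7072}{9} \approx 785.78$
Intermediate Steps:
$Z = -14$ ($Z = -9 - 5 = -14$)
$t{\left(V,s \right)} = 11$ ($t{\left(V,s \right)} = 3 - \left(-5 - 3\right) = 3 - -8 = 3 + 8 = 11$)
$g{\left(U \right)} = \frac{2}{3}$ ($g{\left(U \right)} = 4 \cdot \frac{1}{6} = \frac{2}{3}$)
$c{\left(G \right)} = G^{2}$
$I{\left(w,y \right)} = 4 + 4 w$ ($I{\left(w,y \right)} = 4 + \left(4 + 0 \left(-14\right)\right) w = 4 + \left(4 + 0\right) w = 4 + 4 w$)
$136 I{\left(c{\left(g{\left(t{\left(-4,-1 \right)} \right)} \right)},-19 \right)} = 136 \left(4 + 4 \left(\frac{2}{3}\right)^{2}\right) = 136 \left(4 + 4 \cdot \frac{4}{9}\right) = 136 \left(4 + \frac{16}{9}\right) = 136 \cdot \frac{52}{9} = \frac{7072}{9}$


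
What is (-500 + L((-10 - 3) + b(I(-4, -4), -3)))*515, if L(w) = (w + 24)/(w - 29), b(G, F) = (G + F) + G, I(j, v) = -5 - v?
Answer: -12105590/47 ≈ -2.5757e+5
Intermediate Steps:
b(G, F) = F + 2*G (b(G, F) = (F + G) + G = F + 2*G)
L(w) = (24 + w)/(-29 + w)
(-500 + L((-10 - 3) + b(I(-4, -4), -3)))*515 = (-500 + (24 + ((-10 - 3) + (-3 + 2*(-5 - 1*(-4)))))/(-29 + ((-10 - 3) + (-3 + 2*(-5 - 1*(-4))))))*515 = (-500 + (24 + (-13 + (-3 + 2*(-5 + 4))))/(-29 + (-13 + (-3 + 2*(-5 + 4)))))*515 = (-500 + (24 + (-13 + (-3 + 2*(-1))))/(-29 + (-13 + (-3 + 2*(-1)))))*515 = (-500 + (24 + (-13 + (-3 - 2)))/(-29 + (-13 + (-3 - 2))))*515 = (-500 + (24 + (-13 - 5))/(-29 + (-13 - 5)))*515 = (-500 + (24 - 18)/(-29 - 18))*515 = (-500 + 6/(-47))*515 = (-500 - 1/47*6)*515 = (-500 - 6/47)*515 = -23506/47*515 = -12105590/47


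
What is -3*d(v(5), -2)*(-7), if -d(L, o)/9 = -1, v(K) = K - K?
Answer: 189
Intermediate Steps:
v(K) = 0
d(L, o) = 9 (d(L, o) = -9*(-1) = 9)
-3*d(v(5), -2)*(-7) = -3*9*(-7) = -27*(-7) = 189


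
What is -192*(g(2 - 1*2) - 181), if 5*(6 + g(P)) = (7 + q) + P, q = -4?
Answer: 178944/5 ≈ 35789.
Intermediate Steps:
g(P) = -27/5 + P/5 (g(P) = -6 + ((7 - 4) + P)/5 = -6 + (3 + P)/5 = -6 + (⅗ + P/5) = -27/5 + P/5)
-192*(g(2 - 1*2) - 181) = -192*((-27/5 + (2 - 1*2)/5) - 181) = -192*((-27/5 + (2 - 2)/5) - 181) = -192*((-27/5 + (⅕)*0) - 181) = -192*((-27/5 + 0) - 181) = -192*(-27/5 - 181) = -192*(-932/5) = 178944/5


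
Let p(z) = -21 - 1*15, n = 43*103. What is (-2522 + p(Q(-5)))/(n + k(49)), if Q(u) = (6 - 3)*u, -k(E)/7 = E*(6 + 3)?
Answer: -1279/671 ≈ -1.9061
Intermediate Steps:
k(E) = -63*E (k(E) = -7*E*(6 + 3) = -7*E*9 = -63*E)
Q(u) = 3*u
n = 4429
p(z) = -36 (p(z) = -21 - 15 = -36)
(-2522 + p(Q(-5)))/(n + k(49)) = (-2522 - 36)/(4429 - 63*49) = -2558/(4429 - 3087) = -2558/1342 = -2558*1/1342 = -1279/671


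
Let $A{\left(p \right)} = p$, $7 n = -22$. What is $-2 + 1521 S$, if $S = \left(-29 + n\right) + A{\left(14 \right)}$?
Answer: $- \frac{193181}{7} \approx -27597.0$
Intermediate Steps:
$n = - \frac{22}{7}$ ($n = \frac{1}{7} \left(-22\right) = - \frac{22}{7} \approx -3.1429$)
$S = - \frac{127}{7}$ ($S = \left(-29 - \frac{22}{7}\right) + 14 = - \frac{225}{7} + 14 = - \frac{127}{7} \approx -18.143$)
$-2 + 1521 S = -2 + 1521 \left(- \frac{127}{7}\right) = -2 - \frac{193167}{7} = - \frac{193181}{7}$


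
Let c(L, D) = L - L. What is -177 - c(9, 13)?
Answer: -177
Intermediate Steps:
c(L, D) = 0
-177 - c(9, 13) = -177 - 1*0 = -177 + 0 = -177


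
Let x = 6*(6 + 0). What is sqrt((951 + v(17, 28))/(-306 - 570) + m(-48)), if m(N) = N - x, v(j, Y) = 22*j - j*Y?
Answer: I*sqrt(1811203)/146 ≈ 9.2179*I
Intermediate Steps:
x = 36 (x = 6*6 = 36)
v(j, Y) = 22*j - Y*j
m(N) = -36 + N (m(N) = N - 1*36 = N - 36 = -36 + N)
sqrt((951 + v(17, 28))/(-306 - 570) + m(-48)) = sqrt((951 + 17*(22 - 1*28))/(-306 - 570) + (-36 - 48)) = sqrt((951 + 17*(22 - 28))/(-876) - 84) = sqrt((951 + 17*(-6))*(-1/876) - 84) = sqrt((951 - 102)*(-1/876) - 84) = sqrt(849*(-1/876) - 84) = sqrt(-283/292 - 84) = sqrt(-24811/292) = I*sqrt(1811203)/146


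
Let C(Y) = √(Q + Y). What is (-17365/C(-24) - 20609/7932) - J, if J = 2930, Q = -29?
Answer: -23261369/7932 + 17365*I*√53/53 ≈ -2932.6 + 2385.3*I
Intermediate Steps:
C(Y) = √(-29 + Y)
(-17365/C(-24) - 20609/7932) - J = (-17365/√(-29 - 24) - 20609/7932) - 1*2930 = (-17365*(-I*√53/53) - 20609*1/7932) - 2930 = (-17365*(-I*√53/53) - 20609/7932) - 2930 = (-(-17365)*I*√53/53 - 20609/7932) - 2930 = (17365*I*√53/53 - 20609/7932) - 2930 = (-20609/7932 + 17365*I*√53/53) - 2930 = -23261369/7932 + 17365*I*√53/53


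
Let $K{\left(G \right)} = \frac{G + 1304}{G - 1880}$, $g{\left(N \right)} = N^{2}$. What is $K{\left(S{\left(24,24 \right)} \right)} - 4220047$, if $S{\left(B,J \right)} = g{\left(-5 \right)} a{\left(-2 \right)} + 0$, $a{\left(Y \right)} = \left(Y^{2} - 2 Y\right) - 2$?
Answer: $- \frac{3650341382}{865} \approx -4.22 \cdot 10^{6}$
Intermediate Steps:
$a{\left(Y \right)} = -2 + Y^{2} - 2 Y$
$S{\left(B,J \right)} = 150$ ($S{\left(B,J \right)} = \left(-5\right)^{2} \left(-2 + \left(-2\right)^{2} - -4\right) + 0 = 25 \left(-2 + 4 + 4\right) + 0 = 25 \cdot 6 + 0 = 150 + 0 = 150$)
$K{\left(G \right)} = \frac{1304 + G}{-1880 + G}$
$K{\left(S{\left(24,24 \right)} \right)} - 4220047 = \frac{1304 + 150}{-1880 + 150} - 4220047 = \frac{1}{-1730} \cdot 1454 - 4220047 = \left(- \frac{1}{1730}\right) 1454 - 4220047 = - \frac{727}{865} - 4220047 = - \frac{3650341382}{865}$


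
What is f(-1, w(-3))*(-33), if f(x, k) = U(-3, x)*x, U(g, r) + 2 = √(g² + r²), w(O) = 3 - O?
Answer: -66 + 33*√10 ≈ 38.355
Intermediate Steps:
U(g, r) = -2 + √(g² + r²)
f(x, k) = x*(-2 + √(9 + x²)) (f(x, k) = (-2 + √((-3)² + x²))*x = (-2 + √(9 + x²))*x = x*(-2 + √(9 + x²)))
f(-1, w(-3))*(-33) = -(-2 + √(9 + (-1)²))*(-33) = -(-2 + √(9 + 1))*(-33) = -(-2 + √10)*(-33) = (2 - √10)*(-33) = -66 + 33*√10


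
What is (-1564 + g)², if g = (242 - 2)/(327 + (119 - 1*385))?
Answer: 9056186896/3721 ≈ 2.4338e+6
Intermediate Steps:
g = 240/61 (g = 240/(327 + (119 - 385)) = 240/(327 - 266) = 240/61 ≈ 3.9344)
(-1564 + g)² = (-1564 + 240/61)² = (-95164/61)² = 9056186896/3721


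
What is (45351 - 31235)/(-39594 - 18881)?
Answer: -14116/58475 ≈ -0.24140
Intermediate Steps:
(45351 - 31235)/(-39594 - 18881) = 14116/(-58475) = 14116*(-1/58475) = -14116/58475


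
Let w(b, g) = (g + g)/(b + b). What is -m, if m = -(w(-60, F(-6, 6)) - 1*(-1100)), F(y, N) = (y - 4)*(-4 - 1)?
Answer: 6595/6 ≈ 1099.2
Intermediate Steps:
F(y, N) = 20 - 5*y (F(y, N) = (-4 + y)*(-5) = 20 - 5*y)
w(b, g) = g/b (w(b, g) = (2*g)/((2*b)) = (2*g)*(1/(2*b)) = g/b)
m = -6595/6 (m = -((20 - 5*(-6))/(-60) - 1*(-1100)) = -((20 + 30)*(-1/60) + 1100) = -(50*(-1/60) + 1100) = -(-⅚ + 1100) = -1*6595/6 = -6595/6 ≈ -1099.2)
-m = -1*(-6595/6) = 6595/6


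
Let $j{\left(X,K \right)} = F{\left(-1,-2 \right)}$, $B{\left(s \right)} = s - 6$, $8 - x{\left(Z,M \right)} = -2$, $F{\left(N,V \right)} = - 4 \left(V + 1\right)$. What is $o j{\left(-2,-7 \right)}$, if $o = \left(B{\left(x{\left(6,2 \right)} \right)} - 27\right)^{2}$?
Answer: $2116$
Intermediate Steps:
$F{\left(N,V \right)} = -4 - 4 V$ ($F{\left(N,V \right)} = - 4 \left(1 + V\right) = -4 - 4 V$)
$x{\left(Z,M \right)} = 10$ ($x{\left(Z,M \right)} = 8 - -2 = 8 + 2 = 10$)
$B{\left(s \right)} = -6 + s$
$j{\left(X,K \right)} = 4$ ($j{\left(X,K \right)} = -4 - -8 = -4 + 8 = 4$)
$o = 529$ ($o = \left(\left(-6 + 10\right) - 27\right)^{2} = \left(4 - 27\right)^{2} = \left(-23\right)^{2} = 529$)
$o j{\left(-2,-7 \right)} = 529 \cdot 4 = 2116$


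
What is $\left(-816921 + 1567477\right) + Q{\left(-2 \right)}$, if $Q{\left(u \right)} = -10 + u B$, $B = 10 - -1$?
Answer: $750524$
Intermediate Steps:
$B = 11$ ($B = 10 + 1 = 11$)
$Q{\left(u \right)} = -10 + 11 u$ ($Q{\left(u \right)} = -10 + u 11 = -10 + 11 u$)
$\left(-816921 + 1567477\right) + Q{\left(-2 \right)} = \left(-816921 + 1567477\right) + \left(-10 + 11 \left(-2\right)\right) = 750556 - 32 = 750524$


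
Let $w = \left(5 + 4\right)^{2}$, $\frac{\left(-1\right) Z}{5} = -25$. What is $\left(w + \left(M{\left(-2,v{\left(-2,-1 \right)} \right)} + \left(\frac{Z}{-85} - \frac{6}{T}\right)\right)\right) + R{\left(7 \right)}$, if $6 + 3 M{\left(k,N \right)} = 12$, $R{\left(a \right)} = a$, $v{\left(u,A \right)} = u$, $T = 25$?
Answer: $\frac{37523}{425} \approx 88.289$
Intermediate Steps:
$Z = 125$ ($Z = \left(-5\right) \left(-25\right) = 125$)
$M{\left(k,N \right)} = 2$ ($M{\left(k,N \right)} = -2 + \frac{1}{3} \cdot 12 = -2 + 4 = 2$)
$w = 81$ ($w = 9^{2} = 81$)
$\left(w + \left(M{\left(-2,v{\left(-2,-1 \right)} \right)} + \left(\frac{Z}{-85} - \frac{6}{T}\right)\right)\right) + R{\left(7 \right)} = \left(81 + \left(2 + \left(\frac{125}{-85} - \frac{6}{25}\right)\right)\right) + 7 = \left(81 + \left(2 + \left(125 \left(- \frac{1}{85}\right) - \frac{6}{25}\right)\right)\right) + 7 = \left(81 + \left(2 - \frac{727}{425}\right)\right) + 7 = \left(81 + \frac{123}{425}\right) + 7 = \frac{34548}{425} + 7 = \frac{37523}{425}$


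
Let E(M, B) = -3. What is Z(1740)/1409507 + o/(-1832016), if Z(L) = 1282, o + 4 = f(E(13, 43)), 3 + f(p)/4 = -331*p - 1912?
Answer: 1888136089/645559844028 ≈ 0.0029248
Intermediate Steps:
f(p) = -7660 - 1324*p (f(p) = -12 + 4*(-331*p - 1912) = -12 + 4*(-1912 - 331*p) = -12 + (-7648 - 1324*p) = -7660 - 1324*p)
o = -3692 (o = -4 + (-7660 - 1324*(-3)) = -4 + (-7660 + 3972) = -4 - 3688 = -3692)
Z(1740)/1409507 + o/(-1832016) = 1282/1409507 - 3692/(-1832016) = 1282*(1/1409507) - 3692*(-1/1832016) = 1282/1409507 + 923/458004 = 1888136089/645559844028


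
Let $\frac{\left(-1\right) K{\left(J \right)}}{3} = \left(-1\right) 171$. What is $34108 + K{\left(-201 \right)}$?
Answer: $34621$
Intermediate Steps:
$K{\left(J \right)} = 513$ ($K{\left(J \right)} = - 3 \left(\left(-1\right) 171\right) = \left(-3\right) \left(-171\right) = 513$)
$34108 + K{\left(-201 \right)} = 34108 + 513 = 34621$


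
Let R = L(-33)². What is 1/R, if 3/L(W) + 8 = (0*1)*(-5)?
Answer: 64/9 ≈ 7.1111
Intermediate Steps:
L(W) = -3/8 (L(W) = 3/(-8 + (0*1)*(-5)) = 3/(-8 + 0*(-5)) = 3/(-8 + 0) = 3/(-8) = 3*(-⅛) = -3/8)
R = 9/64 (R = (-3/8)² = 9/64 ≈ 0.14063)
1/R = 1/(9/64) = 64/9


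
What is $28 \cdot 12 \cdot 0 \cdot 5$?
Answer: $0$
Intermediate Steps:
$28 \cdot 12 \cdot 0 \cdot 5 = 336 \cdot 0 = 0$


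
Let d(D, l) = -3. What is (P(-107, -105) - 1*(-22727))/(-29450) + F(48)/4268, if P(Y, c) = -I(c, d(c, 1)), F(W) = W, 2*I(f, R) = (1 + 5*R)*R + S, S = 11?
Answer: -47736067/62846300 ≈ -0.75957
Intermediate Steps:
I(f, R) = 11/2 + R*(1 + 5*R)/2 (I(f, R) = ((1 + 5*R)*R + 11)/2 = (R*(1 + 5*R) + 11)/2 = (11 + R*(1 + 5*R))/2 = 11/2 + R*(1 + 5*R)/2)
P(Y, c) = -53/2 (P(Y, c) = -(11/2 + (½)*(-3) + (5/2)*(-3)²) = -(11/2 - 3/2 + (5/2)*9) = -(11/2 - 3/2 + 45/2) = -1*53/2 = -53/2)
(P(-107, -105) - 1*(-22727))/(-29450) + F(48)/4268 = (-53/2 - 1*(-22727))/(-29450) + 48/4268 = (-53/2 + 22727)*(-1/29450) + 48*(1/4268) = (45401/2)*(-1/29450) + 12/1067 = -45401/58900 + 12/1067 = -47736067/62846300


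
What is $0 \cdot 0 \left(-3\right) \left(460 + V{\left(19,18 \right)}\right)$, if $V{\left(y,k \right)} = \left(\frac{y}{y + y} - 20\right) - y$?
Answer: $0$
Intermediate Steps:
$V{\left(y,k \right)} = - \frac{39}{2} - y$ ($V{\left(y,k \right)} = \left(\frac{y}{2 y} - 20\right) - y = \left(\frac{1}{2 y} y - 20\right) - y = \left(\frac{1}{2} - 20\right) - y = - \frac{39}{2} - y$)
$0 \cdot 0 \left(-3\right) \left(460 + V{\left(19,18 \right)}\right) = 0 \cdot 0 \left(-3\right) \left(460 - \frac{77}{2}\right) = 0 \left(-3\right) \left(460 - \frac{77}{2}\right) = 0 \left(460 - \frac{77}{2}\right) = 0 \cdot \frac{843}{2} = 0$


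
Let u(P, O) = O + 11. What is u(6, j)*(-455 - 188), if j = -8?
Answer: -1929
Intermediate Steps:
u(P, O) = 11 + O
u(6, j)*(-455 - 188) = (11 - 8)*(-455 - 188) = 3*(-643) = -1929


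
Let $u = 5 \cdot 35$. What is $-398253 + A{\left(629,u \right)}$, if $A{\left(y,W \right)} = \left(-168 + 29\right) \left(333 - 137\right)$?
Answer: $-425497$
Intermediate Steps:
$u = 175$
$A{\left(y,W \right)} = -27244$ ($A{\left(y,W \right)} = \left(-139\right) 196 = -27244$)
$-398253 + A{\left(629,u \right)} = -398253 - 27244 = -425497$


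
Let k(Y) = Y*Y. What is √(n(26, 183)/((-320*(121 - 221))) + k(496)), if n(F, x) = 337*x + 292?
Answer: √39362869815/400 ≈ 496.00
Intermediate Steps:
n(F, x) = 292 + 337*x
k(Y) = Y²
√(n(26, 183)/((-320*(121 - 221))) + k(496)) = √((292 + 337*183)/((-320*(121 - 221))) + 496²) = √((292 + 61671)/((-320*(-100))) + 246016) = √(61963/32000 + 246016) = √(7872573963/32000) = √39362869815/400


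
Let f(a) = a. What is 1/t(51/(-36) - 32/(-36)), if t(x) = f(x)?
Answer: -36/19 ≈ -1.8947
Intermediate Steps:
t(x) = x
1/t(51/(-36) - 32/(-36)) = 1/(51/(-36) - 32/(-36)) = 1/(51*(-1/36) - 32*(-1/36)) = 1/(-17/12 + 8/9) = 1/(-19/36) = -36/19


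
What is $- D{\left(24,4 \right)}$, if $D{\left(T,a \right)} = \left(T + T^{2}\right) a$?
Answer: $-2400$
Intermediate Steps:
$D{\left(T,a \right)} = a \left(T + T^{2}\right)$
$- D{\left(24,4 \right)} = - 24 \cdot 4 \left(1 + 24\right) = - 24 \cdot 4 \cdot 25 = \left(-1\right) 2400 = -2400$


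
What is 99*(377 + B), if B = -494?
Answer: -11583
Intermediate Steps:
99*(377 + B) = 99*(377 - 494) = 99*(-117) = -11583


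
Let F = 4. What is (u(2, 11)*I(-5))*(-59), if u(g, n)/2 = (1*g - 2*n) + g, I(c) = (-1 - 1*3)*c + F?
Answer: 50976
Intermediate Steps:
I(c) = 4 - 4*c (I(c) = (-1 - 1*3)*c + 4 = (-1 - 3)*c + 4 = -4*c + 4 = 4 - 4*c)
u(g, n) = -4*n + 4*g (u(g, n) = 2*((1*g - 2*n) + g) = 2*((g - 2*n) + g) = 2*(-2*n + 2*g) = -4*n + 4*g)
(u(2, 11)*I(-5))*(-59) = ((-4*11 + 4*2)*(4 - 4*(-5)))*(-59) = ((-44 + 8)*(4 + 20))*(-59) = -36*24*(-59) = -864*(-59) = 50976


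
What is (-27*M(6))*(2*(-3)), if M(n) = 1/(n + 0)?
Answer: 27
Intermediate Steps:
M(n) = 1/n
(-27*M(6))*(2*(-3)) = (-27/6)*(2*(-3)) = -27*⅙*(-6) = -9/2*(-6) = 27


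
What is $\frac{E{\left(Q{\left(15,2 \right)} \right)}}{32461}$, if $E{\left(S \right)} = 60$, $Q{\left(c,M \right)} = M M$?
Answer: $\frac{60}{32461} \approx 0.0018484$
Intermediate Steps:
$Q{\left(c,M \right)} = M^{2}$
$\frac{E{\left(Q{\left(15,2 \right)} \right)}}{32461} = \frac{60}{32461}$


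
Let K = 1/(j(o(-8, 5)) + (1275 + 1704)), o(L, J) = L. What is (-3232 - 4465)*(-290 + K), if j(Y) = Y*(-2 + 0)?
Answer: 6685221653/2995 ≈ 2.2321e+6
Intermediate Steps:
j(Y) = -2*Y (j(Y) = Y*(-2) = -2*Y)
K = 1/2995 (K = 1/(-2*(-8) + (1275 + 1704)) = 1/(16 + 2979) = 1/2995 ≈ 0.00033389)
(-3232 - 4465)*(-290 + K) = (-3232 - 4465)*(-290 + 1/2995) = -7697*(-868549/2995) = 6685221653/2995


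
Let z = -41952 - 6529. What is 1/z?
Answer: -1/48481 ≈ -2.0627e-5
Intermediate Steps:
z = -48481
1/z = 1/(-48481) = -1/48481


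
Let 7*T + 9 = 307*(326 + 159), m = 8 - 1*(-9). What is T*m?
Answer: 2531062/7 ≈ 3.6158e+5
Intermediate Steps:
m = 17 (m = 8 + 9 = 17)
T = 148886/7 (T = -9/7 + (307*(326 + 159))/7 = -9/7 + (307*485)/7 = -9/7 + (1/7)*148895 = -9/7 + 148895/7 = 148886/7 ≈ 21269.)
T*m = (148886/7)*17 = 2531062/7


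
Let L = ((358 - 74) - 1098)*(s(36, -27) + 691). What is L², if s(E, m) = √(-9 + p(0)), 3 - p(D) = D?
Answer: 316373025100 + 915707672*I*√6 ≈ 3.1637e+11 + 2.243e+9*I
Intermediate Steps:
p(D) = 3 - D
s(E, m) = I*√6 (s(E, m) = √(-9 + (3 - 1*0)) = √(-9 + (3 + 0)) = √(-9 + 3) = √(-6) = I*√6)
L = -562474 - 814*I*√6 (L = ((358 - 74) - 1098)*(I*√6 + 691) = (284 - 1098)*(691 + I*√6) = -814*(691 + I*√6) = -562474 - 814*I*√6 ≈ -5.6247e+5 - 1993.9*I)
L² = (-562474 - 814*I*√6)²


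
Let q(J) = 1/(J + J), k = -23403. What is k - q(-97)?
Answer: -4540181/194 ≈ -23403.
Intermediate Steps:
q(J) = 1/(2*J)
k - q(-97) = -23403 - 1/(2*(-97)) = -23403 - (-1)/(2*97) = -23403 - 1*(-1/194) = -23403 + 1/194 = -4540181/194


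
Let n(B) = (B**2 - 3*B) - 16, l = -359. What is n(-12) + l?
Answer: -195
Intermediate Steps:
n(B) = -16 + B**2 - 3*B
n(-12) + l = (-16 + (-12)**2 - 3*(-12)) - 359 = (-16 + 144 + 36) - 359 = 164 - 359 = -195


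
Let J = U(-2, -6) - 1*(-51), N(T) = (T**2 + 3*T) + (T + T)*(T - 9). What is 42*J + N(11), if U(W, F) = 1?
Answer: 2382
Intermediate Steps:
N(T) = T**2 + 3*T + 2*T*(-9 + T) (N(T) = (T**2 + 3*T) + (2*T)*(-9 + T) = (T**2 + 3*T) + 2*T*(-9 + T) = T**2 + 3*T + 2*T*(-9 + T))
J = 52 (J = 1 - 1*(-51) = 1 + 51 = 52)
42*J + N(11) = 42*52 + 3*11*(-5 + 11) = 2184 + 3*11*6 = 2184 + 198 = 2382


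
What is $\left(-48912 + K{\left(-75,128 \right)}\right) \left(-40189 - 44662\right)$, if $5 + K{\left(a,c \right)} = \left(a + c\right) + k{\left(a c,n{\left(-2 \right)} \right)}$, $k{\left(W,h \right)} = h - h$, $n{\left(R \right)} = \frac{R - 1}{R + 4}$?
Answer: $4146159264$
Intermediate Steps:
$n{\left(R \right)} = \frac{-1 + R}{4 + R}$
$k{\left(W,h \right)} = 0$
$K{\left(a,c \right)} = -5 + a + c$ ($K{\left(a,c \right)} = -5 + \left(\left(a + c\right) + 0\right) = -5 + \left(a + c\right) = -5 + a + c$)
$\left(-48912 + K{\left(-75,128 \right)}\right) \left(-40189 - 44662\right) = \left(-48912 - -48\right) \left(-40189 - 44662\right) = \left(-48912 + 48\right) \left(-84851\right) = \left(-48864\right) \left(-84851\right) = 4146159264$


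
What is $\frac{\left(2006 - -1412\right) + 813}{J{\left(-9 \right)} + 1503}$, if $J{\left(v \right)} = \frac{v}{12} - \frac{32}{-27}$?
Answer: $\frac{456948}{162371} \approx 2.8142$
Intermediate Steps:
$J{\left(v \right)} = \frac{32}{27} + \frac{v}{12}$ ($J{\left(v \right)} = v \frac{1}{12} - - \frac{32}{27} = \frac{v}{12} + \frac{32}{27} = \frac{32}{27} + \frac{v}{12}$)
$\frac{\left(2006 - -1412\right) + 813}{J{\left(-9 \right)} + 1503} = \frac{\left(2006 - -1412\right) + 813}{\left(\frac{32}{27} + \frac{1}{12} \left(-9\right)\right) + 1503} = \frac{\left(2006 + 1412\right) + 813}{\left(\frac{32}{27} - \frac{3}{4}\right) + 1503} = \frac{3418 + 813}{\frac{47}{108} + 1503} = \frac{4231}{\frac{162371}{108}} = 4231 \cdot \frac{108}{162371} = \frac{456948}{162371}$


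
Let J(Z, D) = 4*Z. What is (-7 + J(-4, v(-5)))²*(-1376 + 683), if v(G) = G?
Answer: -366597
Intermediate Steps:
(-7 + J(-4, v(-5)))²*(-1376 + 683) = (-7 + 4*(-4))²*(-1376 + 683) = (-7 - 16)²*(-693) = (-23)²*(-693) = 529*(-693) = -366597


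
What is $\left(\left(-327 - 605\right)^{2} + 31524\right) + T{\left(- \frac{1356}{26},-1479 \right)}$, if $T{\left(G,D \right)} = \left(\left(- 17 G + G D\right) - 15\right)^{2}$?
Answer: $\frac{1028536737661}{169} \approx 6.086 \cdot 10^{9}$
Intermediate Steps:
$T{\left(G,D \right)} = \left(-15 - 17 G + D G\right)^{2}$ ($T{\left(G,D \right)} = \left(\left(- 17 G + D G\right) - 15\right)^{2} = \left(-15 - 17 G + D G\right)^{2}$)
$\left(\left(-327 - 605\right)^{2} + 31524\right) + T{\left(- \frac{1356}{26},-1479 \right)} = \left(\left(-327 - 605\right)^{2} + 31524\right) + \left(15 + 17 \left(- \frac{1356}{26}\right) - - 1479 \left(- \frac{1356}{26}\right)\right)^{2} = \left(\left(-932\right)^{2} + 31524\right) + \left(15 + 17 \left(\left(-1356\right) \frac{1}{26}\right) - - 1479 \left(\left(-1356\right) \frac{1}{26}\right)\right)^{2} = \left(868624 + 31524\right) + \left(15 + 17 \left(- \frac{678}{13}\right) - \left(-1479\right) \left(- \frac{678}{13}\right)\right)^{2} = 900148 + \left(15 - \frac{11526}{13} - \frac{1002762}{13}\right)^{2} = 900148 + \left(- \frac{1014093}{13}\right)^{2} = 900148 + \frac{1028384612649}{169} = \frac{1028536737661}{169}$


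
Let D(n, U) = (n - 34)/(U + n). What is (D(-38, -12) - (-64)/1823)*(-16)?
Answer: -1075648/45575 ≈ -23.602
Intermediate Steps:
D(n, U) = (-34 + n)/(U + n)
(D(-38, -12) - (-64)/1823)*(-16) = ((-34 - 38)/(-12 - 38) - (-64)/1823)*(-16) = (-72/(-50) - (-64)/1823)*(-16) = (-1/50*(-72) - 1*(-64/1823))*(-16) = (36/25 + 64/1823)*(-16) = (67228/45575)*(-16) = -1075648/45575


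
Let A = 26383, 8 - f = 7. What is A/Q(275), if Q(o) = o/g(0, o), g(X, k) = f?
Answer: 26383/275 ≈ 95.938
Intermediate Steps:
f = 1 (f = 8 - 1*7 = 8 - 7 = 1)
g(X, k) = 1
Q(o) = o (Q(o) = o/1 = o*1 = o)
A/Q(275) = 26383/275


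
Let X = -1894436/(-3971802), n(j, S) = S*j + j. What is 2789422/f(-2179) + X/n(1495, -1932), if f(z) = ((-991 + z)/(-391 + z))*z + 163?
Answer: -684978840124396880561/619976828562132990 ≈ -1104.8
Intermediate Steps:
n(j, S) = j + S*j
f(z) = 163 + z*(-991 + z)/(-391 + z) (f(z) = ((-991 + z)/(-391 + z))*z + 163 = z*(-991 + z)/(-391 + z) + 163 = 163 + z*(-991 + z)/(-391 + z))
X = 947218/1985901 (X = -1894436*(-1/3971802) = 947218/1985901 ≈ 0.47697)
2789422/f(-2179) + X/n(1495, -1932) = 2789422/(((-63733 + (-2179)**2 - 828*(-2179))/(-391 - 2179))) + 947218/(1985901*((1495*(1 - 1932)))) = 2789422/(((-63733 + 4748041 + 1804212)/(-2570))) + 947218/(1985901*((1495*(-1931)))) = 2789422/((-1/2570*6488520)) + (947218/1985901)/(-2886845) = 2789422/(-648852/257) + (947218/1985901)*(-1/2886845) = 2789422*(-257/648852) - 947218/5732988372345 = -358440727/324426 - 947218/5732988372345 = -684978840124396880561/619976828562132990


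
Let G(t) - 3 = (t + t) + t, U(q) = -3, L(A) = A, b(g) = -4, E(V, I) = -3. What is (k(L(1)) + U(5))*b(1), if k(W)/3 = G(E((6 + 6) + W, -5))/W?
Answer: 84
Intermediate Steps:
G(t) = 3 + 3*t (G(t) = 3 + ((t + t) + t) = 3 + (2*t + t) = 3 + 3*t)
k(W) = -18/W (k(W) = 3*((3 + 3*(-3))/W) = 3*((3 - 9)/W) = 3*(-6/W) = -18/W)
(k(L(1)) + U(5))*b(1) = (-18/1 - 3)*(-4) = (-18*1 - 3)*(-4) = (-18 - 3)*(-4) = -21*(-4) = 84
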